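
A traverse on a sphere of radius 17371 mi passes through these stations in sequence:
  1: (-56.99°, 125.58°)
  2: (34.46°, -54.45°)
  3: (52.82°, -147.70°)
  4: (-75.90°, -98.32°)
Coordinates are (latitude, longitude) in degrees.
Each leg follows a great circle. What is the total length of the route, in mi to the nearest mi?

107652 mi

Leg 1→2: central angle 2.7484 rad, distance 47741.9 mi.
Leg 2→3: central angle 1.1345 rad, distance 19707.7 mi.
Leg 3→4: central angle 2.3143 rad, distance 40202.1 mi.
Total: 47741.9 + 19707.7 + 40202.1 ≈ 107652 mi.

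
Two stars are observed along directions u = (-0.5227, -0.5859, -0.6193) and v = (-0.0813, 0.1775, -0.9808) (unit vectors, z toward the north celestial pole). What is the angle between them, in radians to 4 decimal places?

u·v = 0.5459; |u| = 1.0000, |v| = 1.0000.
cos θ = (u·v)/(|u||v|) = 0.5459, so θ = 0.9934 rad.

0.9934 rad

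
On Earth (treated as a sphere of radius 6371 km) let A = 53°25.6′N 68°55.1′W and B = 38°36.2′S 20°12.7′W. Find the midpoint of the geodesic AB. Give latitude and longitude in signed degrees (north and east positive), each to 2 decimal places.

Central angle δ = 1.7658 rad. Interpolating on the sphere with fraction f = 0.5:
P = [sin((1−f)δ)·A + sin(fδ)·B] / sin δ = 0.7875·A + 0.7875·B in Cartesian coordinates,
giving P = (0.7463, -0.6505, 0.1411), i.e. latitude 8.11°, longitude -41.07°.

8.11°, -41.07°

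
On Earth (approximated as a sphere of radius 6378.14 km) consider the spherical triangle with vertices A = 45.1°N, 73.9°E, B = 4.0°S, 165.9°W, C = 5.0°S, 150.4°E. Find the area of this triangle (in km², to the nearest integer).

27061001 km²

Side lengths (central angles): a = 0.7604, b = 1.4682, c = 1.9863 rad; semiperimeter s = 2.1074.
By l'Huilier's theorem, tan(E/4) = √[tan(s/2) tan((s−a)/2) tan((s−b)/2) tan((s−c)/2)], giving spherical excess E = 0.6652 rad.
Area = E·R² = 0.6652 × (6378.14)² ≈ 27061001 km².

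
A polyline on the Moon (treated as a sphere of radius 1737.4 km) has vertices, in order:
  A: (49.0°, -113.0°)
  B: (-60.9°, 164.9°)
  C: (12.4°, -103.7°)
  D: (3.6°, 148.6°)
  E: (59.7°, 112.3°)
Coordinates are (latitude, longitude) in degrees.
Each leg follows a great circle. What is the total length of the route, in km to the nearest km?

12085 km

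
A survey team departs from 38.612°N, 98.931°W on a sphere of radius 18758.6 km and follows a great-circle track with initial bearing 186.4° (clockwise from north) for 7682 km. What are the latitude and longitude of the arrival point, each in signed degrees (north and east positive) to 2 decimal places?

15.26°, -101.57°

Angular distance δ = d/R = 7682/18758.6 = 0.40952 rad; initial bearing θ = 3.2533 rad.
sin φ₂ = sin φ₁ cos δ + cos φ₁ sin δ cos θ = (0.6240)(0.9173) + (0.7814)(0.3982)(-0.9938) = 0.2633, so φ₂ = 15.26°.
Δλ = atan2(sin θ sin δ cos φ₁, cos δ − sin φ₁ sin φ₂) = atan2(-0.0347, 0.7530) = -2.637°.
λ₂ = -98.931° − 2.637° = -101.57°.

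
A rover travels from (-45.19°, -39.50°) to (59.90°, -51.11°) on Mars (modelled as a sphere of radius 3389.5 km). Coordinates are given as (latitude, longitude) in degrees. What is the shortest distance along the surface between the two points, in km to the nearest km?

6242 km

With latitudes φ₁ = -45.190°, φ₂ = 59.900° and longitude difference Δλ = -11.610°:
cos c = sin φ₁ sin φ₂ + cos φ₁ cos φ₂ cos Δλ = (-0.7094)(0.8652) + (0.7048)(0.5015)(0.9795) = -0.26757,
so c = arccos(-0.26757) = 1.84166 rad.
Distance = R·c = 3389.5 × 1.8417 ≈ 6242 km.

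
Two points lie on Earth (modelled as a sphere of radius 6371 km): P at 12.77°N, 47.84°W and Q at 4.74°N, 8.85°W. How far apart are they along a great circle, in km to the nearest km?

4371 km

Let φ₁ = 0.2229 rad, φ₂ = 0.0827 rad, and Δλ = 0.6805 rad.
cos c = sin φ₁ sin φ₂ + cos φ₁ cos φ₂ cos Δλ = (0.2210)(0.0826) + (0.9753)(0.9966)(0.7773) = 0.77370,
so c = arccos(0.77370) = 0.68613 rad.
Distance = R·c = 6371 × 0.6861 ≈ 4371 km.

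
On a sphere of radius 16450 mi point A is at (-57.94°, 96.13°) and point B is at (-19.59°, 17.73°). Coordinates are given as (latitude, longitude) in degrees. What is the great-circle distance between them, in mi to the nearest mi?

19344 mi

With latitudes φ₁ = -57.940°, φ₂ = -19.590° and longitude difference Δλ = -78.400°:
cos c = sin φ₁ sin φ₂ + cos φ₁ cos φ₂ cos Δλ = (-0.8475)(-0.3353) + (0.5308)(0.9421)(0.2011) = 0.38471,
so c = arccos(0.38471) = 1.17590 rad.
Distance = R·c = 16450 × 1.1759 ≈ 19344 mi.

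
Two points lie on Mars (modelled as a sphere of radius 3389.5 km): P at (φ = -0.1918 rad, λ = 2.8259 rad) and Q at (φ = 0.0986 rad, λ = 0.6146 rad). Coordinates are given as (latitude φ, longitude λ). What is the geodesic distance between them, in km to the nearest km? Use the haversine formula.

With latitudes φ₁ = -10.989°, φ₂ = 5.649° and longitude difference Δλ = -126.698°:
Haversine: a = sin²(Δφ/2) + cos φ₁ cos φ₂ sin²(Δλ/2) = 0.0209 + (0.9817)(0.9951)(0.7988) = 0.80128.
Central angle c = 2·arcsin(√a) = 2.21750 rad.
Distance = R·c = 3389.5 × 2.2175 ≈ 7516 km.

7516 km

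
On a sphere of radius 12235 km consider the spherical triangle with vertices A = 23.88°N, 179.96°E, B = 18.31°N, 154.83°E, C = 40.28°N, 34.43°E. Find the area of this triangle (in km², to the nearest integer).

74934574 km²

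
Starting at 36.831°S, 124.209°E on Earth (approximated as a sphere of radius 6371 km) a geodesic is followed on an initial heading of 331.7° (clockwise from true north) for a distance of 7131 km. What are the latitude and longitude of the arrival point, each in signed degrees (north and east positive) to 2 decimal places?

21.87°, 96.84°

Angular distance δ = d/R = 7131/6371 = 1.11929 rad; initial bearing θ = 5.7893 rad.
sin φ₂ = sin φ₁ cos δ + cos φ₁ sin δ cos θ = (-0.5995)(0.4363) + (0.8004)(0.8998)(0.8805) = 0.3726, so φ₂ = 21.87°.
Δλ = atan2(sin θ sin δ cos φ₁, cos δ − sin φ₁ sin φ₂) = atan2(-0.3414, 0.6597) = -27.366°.
λ₂ = 124.209° − 27.366° = 96.84°.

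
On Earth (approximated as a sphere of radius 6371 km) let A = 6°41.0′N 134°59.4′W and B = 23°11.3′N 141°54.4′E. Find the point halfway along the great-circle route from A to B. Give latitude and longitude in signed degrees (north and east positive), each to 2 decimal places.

Central angle δ = 1.4147 rad. Interpolating on the sphere with fraction f = 0.5:
P = [sin((1−f)δ)·A + sin(fδ)·B] / sin δ = 0.6578·A + 0.6578·B in Cartesian coordinates,
giving P = (-0.9378, -0.0890, 0.3356), i.e. latitude 19.61°, longitude -174.58°.

19.61°, -174.58°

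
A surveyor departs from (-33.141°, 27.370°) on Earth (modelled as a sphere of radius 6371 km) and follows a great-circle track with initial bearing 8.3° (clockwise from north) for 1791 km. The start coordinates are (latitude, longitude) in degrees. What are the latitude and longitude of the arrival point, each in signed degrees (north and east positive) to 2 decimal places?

Angular distance δ = d/R = 1791/6371 = 0.28112 rad; initial bearing θ = 0.1449 rad.
sin φ₂ = sin φ₁ cos δ + cos φ₁ sin δ cos θ = (-0.5467)(0.9607) + (0.8373)(0.2774)(0.9895) = -0.2954, so φ₂ = -17.18°.
Δλ = atan2(sin θ sin δ cos φ₁, cos δ − sin φ₁ sin φ₂) = atan2(0.0335, 0.7993) = 2.402°.
λ₂ = 27.370° + 2.402° = 29.77°.

-17.18°, 29.77°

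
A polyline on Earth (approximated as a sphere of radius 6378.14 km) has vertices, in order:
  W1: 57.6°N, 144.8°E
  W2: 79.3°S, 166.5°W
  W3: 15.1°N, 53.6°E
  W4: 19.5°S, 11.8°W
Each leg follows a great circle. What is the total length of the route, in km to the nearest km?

36289 km

Leg W1→W2: central angle 2.4403 rad, distance 15564.4 km.
Leg W2→W3: central angle 1.9748 rad, distance 12595.5 km.
Leg W3→W4: central angle 1.2746 rad, distance 8129.5 km.
Total: 15564.4 + 12595.5 + 8129.5 ≈ 36289 km.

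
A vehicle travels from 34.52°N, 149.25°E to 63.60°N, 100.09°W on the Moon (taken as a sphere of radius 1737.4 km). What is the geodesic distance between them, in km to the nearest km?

2055 km

Let φ₁ = 0.6025 rad, φ₂ = 1.1100 rad, and Δλ = 1.9314 rad.
Haversine: a = sin²(Δφ/2) + cos φ₁ cos φ₂ sin²(Δλ/2) = 0.0630 + (0.8239)(0.4446)(0.6764) = 0.31083.
Central angle c = 2·arcsin(√a) = 1.18280 rad.
Distance = R·c = 1737.4 × 1.1828 ≈ 2055 km.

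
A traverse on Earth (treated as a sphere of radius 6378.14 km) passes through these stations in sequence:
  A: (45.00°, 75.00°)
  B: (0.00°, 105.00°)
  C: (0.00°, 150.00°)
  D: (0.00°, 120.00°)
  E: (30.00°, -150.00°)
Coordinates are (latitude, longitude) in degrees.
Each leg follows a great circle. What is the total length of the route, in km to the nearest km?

24183 km

Leg A→B: central angle 0.9117 rad, distance 5815.2 km.
Leg B→C: central angle 0.7854 rad, distance 5009.4 km.
Leg C→D: central angle 0.5236 rad, distance 3339.6 km.
Leg D→E: central angle 1.5708 rad, distance 10018.8 km.
Total: 5815.2 + 5009.4 + 3339.6 + 10018.8 ≈ 24183 km.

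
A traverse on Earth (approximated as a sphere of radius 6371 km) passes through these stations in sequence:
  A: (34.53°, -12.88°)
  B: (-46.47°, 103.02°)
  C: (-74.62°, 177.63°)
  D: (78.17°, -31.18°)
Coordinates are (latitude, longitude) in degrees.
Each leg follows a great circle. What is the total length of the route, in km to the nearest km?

38395 km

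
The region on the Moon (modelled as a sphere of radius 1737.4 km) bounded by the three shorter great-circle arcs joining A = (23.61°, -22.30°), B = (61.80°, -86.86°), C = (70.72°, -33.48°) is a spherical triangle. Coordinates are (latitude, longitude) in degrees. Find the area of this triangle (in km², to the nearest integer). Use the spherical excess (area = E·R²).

Side lengths (central angles): a = 0.3899, b = 0.8300, c = 1.0016 rad; semiperimeter s = 1.1108.
By l'Huilier's theorem, tan(E/4) = √[tan(s/2) tan((s−a)/2) tan((s−b)/2) tan((s−c)/2)], giving spherical excess E = 0.1699 rad.
Area = E·R² = 0.1699 × (1737.4)² ≈ 512747 km².

512747 km²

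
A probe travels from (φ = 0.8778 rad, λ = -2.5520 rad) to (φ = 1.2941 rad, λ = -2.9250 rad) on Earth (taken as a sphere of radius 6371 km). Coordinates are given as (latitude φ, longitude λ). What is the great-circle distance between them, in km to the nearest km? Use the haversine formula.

With latitudes φ₁ = 50.294°, φ₂ = 74.146° and longitude difference Δλ = -21.371°:
Haversine: a = sin²(Δφ/2) + cos φ₁ cos φ₂ sin²(Δλ/2) = 0.0427 + (0.6388)(0.2732)(0.0344) = 0.04870.
Central angle c = 2·arcsin(√a) = 0.44505 rad.
Distance = R·c = 6371 × 0.4450 ≈ 2835 km.

2835 km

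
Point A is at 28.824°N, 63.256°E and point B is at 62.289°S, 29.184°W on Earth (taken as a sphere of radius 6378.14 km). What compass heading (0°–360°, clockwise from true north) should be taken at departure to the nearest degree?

With φ₁ = 0.5031, φ₂ = -1.0871, Δλ = -1.6134 rad, the forward-azimuth formula gives
θ = atan2( sin Δλ cos φ₂ , cos φ₁ sin φ₂ − sin φ₁ cos φ₂ cos Δλ ) = atan2(-0.4646, -0.7661) = -148.77°.
Adding 360° brings this into [0°, 360°): 211°.

211°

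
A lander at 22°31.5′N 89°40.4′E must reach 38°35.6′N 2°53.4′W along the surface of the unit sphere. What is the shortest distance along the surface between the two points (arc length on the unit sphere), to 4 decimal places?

In radians: φ₁ = 0.3931, φ₂ = 0.6736, Δλ = -92.563° = -1.6155 rad.
cos c = sin φ₁ sin φ₂ + cos φ₁ cos φ₂ cos Δλ = (0.3831)(0.6238) + (0.9237)(0.7816)(-0.0447) = 0.20668,
so c = arccos(0.20668) = 1.36262 rad.
On the unit sphere the arc length equals the central angle: 1.3626.

1.3626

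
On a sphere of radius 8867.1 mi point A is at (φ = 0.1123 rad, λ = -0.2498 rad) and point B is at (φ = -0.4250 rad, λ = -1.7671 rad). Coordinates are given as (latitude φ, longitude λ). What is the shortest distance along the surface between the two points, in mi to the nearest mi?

13909 mi

In radians: φ₁ = 0.1123, φ₂ = -0.4250, Δλ = -86.935° = -1.5173 rad.
Haversine: a = sin²(Δφ/2) + cos φ₁ cos φ₂ sin²(Δλ/2) = 0.0705 + (0.9937)(0.9110)(0.4733) = 0.49890.
Central angle c = 2·arcsin(√a) = 1.56860 rad.
Distance = R·c = 8867.1 × 1.5686 ≈ 13909 mi.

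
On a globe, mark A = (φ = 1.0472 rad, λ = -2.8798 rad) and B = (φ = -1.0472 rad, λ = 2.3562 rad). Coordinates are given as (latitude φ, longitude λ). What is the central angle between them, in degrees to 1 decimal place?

With latitudes φ₁ = 60.000°, φ₂ = -60.000° and longitude difference Δλ = -59.999°:
Haversine: a = sin²(Δφ/2) + cos φ₁ cos φ₂ sin²(Δλ/2) = 0.7500 + (0.5000)(0.5000)(0.2500) = 0.81250.
Central angle c = 2·arcsin(√a) = 2.24593 rad.
So the angular separation is 128.7°.

128.7°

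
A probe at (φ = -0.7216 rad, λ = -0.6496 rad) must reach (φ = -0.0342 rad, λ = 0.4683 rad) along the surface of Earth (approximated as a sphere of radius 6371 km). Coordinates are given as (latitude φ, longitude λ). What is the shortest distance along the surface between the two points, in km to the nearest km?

With latitudes φ₁ = -41.345°, φ₂ = -1.960° and longitude difference Δλ = 64.051°:
cos c = sin φ₁ sin φ₂ + cos φ₁ cos φ₂ cos Δλ = (-0.6606)(-0.0342) + (0.7507)(0.9994)(0.4376) = 0.35090,
so c = arccos(0.35090) = 1.21226 rad.
Distance = R·c = 6371 × 1.2123 ≈ 7723 km.

7723 km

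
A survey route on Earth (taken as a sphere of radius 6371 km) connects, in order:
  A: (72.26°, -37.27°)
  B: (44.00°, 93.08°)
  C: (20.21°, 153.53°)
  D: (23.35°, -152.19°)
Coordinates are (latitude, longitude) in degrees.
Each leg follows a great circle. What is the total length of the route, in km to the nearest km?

Leg A→B: central angle 1.0243 rad, distance 6525.7 km.
Leg B→C: central angle 0.9608 rad, distance 6121.0 km.
Leg C→D: central angle 0.8764 rad, distance 5583.5 km.
Total: 6525.7 + 6121.0 + 5583.5 ≈ 18230 km.

18230 km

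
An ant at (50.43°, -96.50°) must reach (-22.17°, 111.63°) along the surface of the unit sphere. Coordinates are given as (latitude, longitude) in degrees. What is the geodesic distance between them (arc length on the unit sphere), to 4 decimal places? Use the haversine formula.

With latitudes φ₁ = 50.430°, φ₂ = -22.170° and longitude difference Δλ = -151.870°:
Haversine: a = sin²(Δφ/2) + cos φ₁ cos φ₂ sin²(Δλ/2) = 0.3505 + (0.6370)(0.9261)(0.9409) = 0.90556.
Central angle c = 2·arcsin(√a) = 2.51687 rad.
On the unit sphere the arc length equals the central angle: 2.5169.

2.5169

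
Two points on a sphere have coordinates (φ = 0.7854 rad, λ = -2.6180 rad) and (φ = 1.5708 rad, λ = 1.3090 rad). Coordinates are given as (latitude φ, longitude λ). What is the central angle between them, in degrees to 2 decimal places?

In radians: φ₁ = 0.7854, φ₂ = 1.5708, Δλ = -134.999° = -2.3562 rad.
cos c = sin φ₁ sin φ₂ + cos φ₁ cos φ₂ cos Δλ = (0.7071)(1.0000) + (0.7071)(-0.0000)(-0.7071) = 0.70711,
so c = arccos(0.70711) = 0.78539 rad.
So the angular separation is 45.00°.

45.00°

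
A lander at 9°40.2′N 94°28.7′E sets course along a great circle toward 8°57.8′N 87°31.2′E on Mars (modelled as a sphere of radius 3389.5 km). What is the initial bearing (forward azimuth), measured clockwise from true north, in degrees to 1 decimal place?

264.7°

Δλ = -6.958° = -0.1214 rad.
y = sin Δλ · cos φ₂ = (-0.1211)(0.9878) = -0.1197
x = cos φ₁ sin φ₂ − sin φ₁ cos φ₂ cos Δλ = (0.9858)(0.1558) − (0.1680)(0.9878)(0.9926) = -0.0111
θ = atan2(y, x) = -95.30°; adding 360° gives 264.7°.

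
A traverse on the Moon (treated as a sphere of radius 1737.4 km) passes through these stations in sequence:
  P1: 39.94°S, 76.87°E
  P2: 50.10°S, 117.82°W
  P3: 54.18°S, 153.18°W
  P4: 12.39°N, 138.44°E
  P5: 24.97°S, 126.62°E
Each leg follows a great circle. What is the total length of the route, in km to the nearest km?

Leg P1→P2: central angle 1.5540 rad, distance 2700.0 km.
Leg P2→P3: central angle 0.3812 rad, distance 662.3 km.
Leg P3→P4: central angle 1.5342 rad, distance 2665.5 km.
Leg P4→P5: central angle 0.6824 rad, distance 1185.6 km.
Total: 2700.0 + 662.3 + 2665.5 + 1185.6 ≈ 7213 km.

7213 km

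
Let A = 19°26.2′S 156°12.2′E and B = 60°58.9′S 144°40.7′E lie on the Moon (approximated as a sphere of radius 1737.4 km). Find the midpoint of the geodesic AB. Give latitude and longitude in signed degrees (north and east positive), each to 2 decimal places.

Central angle δ = 0.7389 rad. Interpolating on the sphere with fraction f = 0.5:
P = [sin((1−f)δ)·A + sin(fδ)·B] / sin δ = 0.5362·A + 0.5362·B in Cartesian coordinates,
giving P = (-0.6749, 0.3544, -0.6473), i.e. latitude -40.34°, longitude 152.29°.

-40.34°, 152.29°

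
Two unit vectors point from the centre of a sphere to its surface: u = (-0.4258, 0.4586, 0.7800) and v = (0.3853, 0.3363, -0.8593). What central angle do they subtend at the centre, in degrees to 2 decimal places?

u·v = -0.6801; |u| = 1.0000, |v| = 1.0000.
cos θ = (u·v)/(|u||v|) = -0.6801, so θ = 132.85°.

132.85°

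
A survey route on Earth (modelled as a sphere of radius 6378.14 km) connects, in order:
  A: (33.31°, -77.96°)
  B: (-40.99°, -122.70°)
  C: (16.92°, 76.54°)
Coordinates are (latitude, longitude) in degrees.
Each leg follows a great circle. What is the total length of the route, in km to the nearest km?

Leg A→B: central angle 1.4828 rad, distance 9457.7 km.
Leg B→C: central angle 2.6315 rad, distance 16784.3 km.
Total: 9457.7 + 16784.3 ≈ 26242 km.

26242 km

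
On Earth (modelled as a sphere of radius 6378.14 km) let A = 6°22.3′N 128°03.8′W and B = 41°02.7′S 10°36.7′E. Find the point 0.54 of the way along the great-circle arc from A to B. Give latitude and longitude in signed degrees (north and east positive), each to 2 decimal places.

-42.46°, -72.85°

Central angle δ = 2.2598 rad. Interpolating on the sphere with fraction f = 0.54:
P = [sin((1−f)δ)·A + sin(fδ)·B] / sin δ = 1.1169·A + 1.2168·B in Cartesian coordinates,
giving P = (0.2176, -0.7050, -0.6750), i.e. latitude -42.46°, longitude -72.85°.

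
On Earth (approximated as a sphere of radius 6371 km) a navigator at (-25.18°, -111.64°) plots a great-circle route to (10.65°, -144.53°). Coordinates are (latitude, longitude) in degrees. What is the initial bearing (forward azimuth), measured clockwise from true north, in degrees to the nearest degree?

314°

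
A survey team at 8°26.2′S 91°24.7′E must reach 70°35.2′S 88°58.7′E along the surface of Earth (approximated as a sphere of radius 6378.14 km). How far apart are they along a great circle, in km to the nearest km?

6921 km

With latitudes φ₁ = -8.437°, φ₂ = -70.587° and longitude difference Δλ = -2.433°:
Haversine: a = sin²(Δφ/2) + cos φ₁ cos φ₂ sin²(Δλ/2) = 0.2664 + (0.9892)(0.3324)(0.0005) = 0.26657.
Central angle c = 2·arcsin(√a) = 1.08506 rad.
Distance = R·c = 6378.14 × 1.0851 ≈ 6921 km.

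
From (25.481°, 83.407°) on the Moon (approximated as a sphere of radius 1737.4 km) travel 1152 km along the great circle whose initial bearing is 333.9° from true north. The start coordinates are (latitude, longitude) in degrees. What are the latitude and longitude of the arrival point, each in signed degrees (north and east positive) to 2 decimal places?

56.93°, 53.65°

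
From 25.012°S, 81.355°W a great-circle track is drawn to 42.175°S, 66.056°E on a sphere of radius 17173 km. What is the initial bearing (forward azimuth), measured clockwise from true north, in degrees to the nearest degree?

155°

Δλ = 147.411° = 2.5728 rad.
y = sin Δλ · cos φ₂ = (0.5386)(0.7411) = 0.3992
x = cos φ₁ sin φ₂ − sin φ₁ cos φ₂ cos Δλ = (0.9062)(-0.6714) − (-0.4228)(0.7411)(-0.8426) = -0.8724
θ = atan2(y, x) = 155.41°, so the bearing is 155°.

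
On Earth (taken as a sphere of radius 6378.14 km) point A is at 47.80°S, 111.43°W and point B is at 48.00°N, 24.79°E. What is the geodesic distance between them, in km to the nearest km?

16815 km

In radians: φ₁ = -0.8343, φ₂ = 0.8378, Δλ = 136.220° = 2.3775 rad.
Haversine: a = sin²(Δφ/2) + cos φ₁ cos φ₂ sin²(Δλ/2) = 0.5505 + (0.6717)(0.6691)(0.8610) = 0.93752.
Central angle c = 2·arcsin(√a) = 2.63632 rad.
Distance = R·c = 6378.14 × 2.6363 ≈ 16815 km.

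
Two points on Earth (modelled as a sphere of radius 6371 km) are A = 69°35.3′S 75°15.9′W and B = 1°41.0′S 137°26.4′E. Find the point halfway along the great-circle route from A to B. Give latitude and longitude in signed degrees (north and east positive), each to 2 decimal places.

Central angle δ = 1.8398 rad. Interpolating on the sphere with fraction f = 0.5:
P = [sin((1−f)δ)·A + sin(fδ)·B] / sin δ = 0.8252·A + 0.8252·B in Cartesian coordinates,
giving P = (-0.5344, 0.2796, -0.7977), i.e. latitude -52.91°, longitude 152.38°.

-52.91°, 152.38°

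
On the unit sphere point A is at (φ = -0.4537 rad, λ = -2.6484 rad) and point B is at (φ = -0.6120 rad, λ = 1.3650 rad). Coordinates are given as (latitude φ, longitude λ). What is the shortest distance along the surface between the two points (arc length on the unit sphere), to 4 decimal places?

1.7942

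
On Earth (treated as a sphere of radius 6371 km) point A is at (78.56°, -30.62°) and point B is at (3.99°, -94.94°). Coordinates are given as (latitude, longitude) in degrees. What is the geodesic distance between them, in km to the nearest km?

With latitudes φ₁ = 78.560°, φ₂ = 3.990° and longitude difference Δλ = -64.320°:
cos c = sin φ₁ sin φ₂ + cos φ₁ cos φ₂ cos Δλ = (0.9801)(0.0696) + (0.1983)(0.9976)(0.4333) = 0.15394,
so c = arccos(0.15394) = 1.41624 rad.
Distance = R·c = 6371 × 1.4162 ≈ 9023 km.

9023 km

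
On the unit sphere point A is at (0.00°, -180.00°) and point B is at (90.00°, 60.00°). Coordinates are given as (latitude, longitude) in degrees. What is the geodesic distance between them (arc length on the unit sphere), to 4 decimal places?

1.5708

Let φ₁ = 0.0000 rad, φ₂ = 1.5708 rad, and Δλ = -2.0944 rad.
cos c = sin φ₁ sin φ₂ + cos φ₁ cos φ₂ cos Δλ = (0.0000)(1.0000) + (1.0000)(0.0000)(-0.5000) = 0.00000,
so c = arccos(0.00000) = 1.57080 rad.
On the unit sphere the arc length equals the central angle: 1.5708.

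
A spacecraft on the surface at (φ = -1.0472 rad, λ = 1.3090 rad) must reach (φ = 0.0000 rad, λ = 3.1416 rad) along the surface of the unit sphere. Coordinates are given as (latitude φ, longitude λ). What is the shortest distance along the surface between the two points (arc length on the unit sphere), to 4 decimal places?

1.7006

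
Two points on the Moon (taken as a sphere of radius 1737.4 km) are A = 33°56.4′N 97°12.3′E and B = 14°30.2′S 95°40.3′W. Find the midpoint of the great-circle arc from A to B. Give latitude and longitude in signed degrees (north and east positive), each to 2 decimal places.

Central angle δ = 2.7461 rad. Interpolating on the sphere with fraction f = 0.5:
P = [sin((1−f)δ)·A + sin(fδ)·B] / sin δ = 2.5451·A + 2.5451·B in Cartesian coordinates,
giving P = (-0.5083, -0.3571, 0.7836), i.e. latitude 51.59°, longitude -144.91°.

51.59°, -144.91°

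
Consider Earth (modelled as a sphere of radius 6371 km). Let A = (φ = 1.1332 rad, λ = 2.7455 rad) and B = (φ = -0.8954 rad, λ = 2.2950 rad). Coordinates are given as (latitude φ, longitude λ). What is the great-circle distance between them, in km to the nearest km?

13113 km

Let φ₁ = 1.1332 rad, φ₂ = -0.8954 rad, and Δλ = -0.4505 rad.
cos c = sin φ₁ sin φ₂ + cos φ₁ cos φ₂ cos Δλ = (0.9058)(-0.7805) + (0.4238)(0.6252)(0.9002) = -0.46841,
so c = arccos(-0.46841) = 2.05829 rad.
Distance = R·c = 6371 × 2.0583 ≈ 13113 km.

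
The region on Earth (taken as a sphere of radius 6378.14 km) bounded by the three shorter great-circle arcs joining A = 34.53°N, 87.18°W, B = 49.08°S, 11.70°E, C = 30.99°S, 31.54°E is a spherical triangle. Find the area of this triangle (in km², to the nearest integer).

30208607 km²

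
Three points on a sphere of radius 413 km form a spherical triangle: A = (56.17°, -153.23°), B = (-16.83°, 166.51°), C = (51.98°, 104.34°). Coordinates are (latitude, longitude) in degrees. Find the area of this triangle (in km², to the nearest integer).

143318 km²

Side lengths (central angles): a = 1.5236, b = 0.9513, c = 1.4039 rad; semiperimeter s = 1.9394.
By l'Huilier's theorem, tan(E/4) = √[tan(s/2) tan((s−a)/2) tan((s−b)/2) tan((s−c)/2)], giving spherical excess E = 0.8402 rad.
Area = E·R² = 0.8402 × (413)² ≈ 143318 km².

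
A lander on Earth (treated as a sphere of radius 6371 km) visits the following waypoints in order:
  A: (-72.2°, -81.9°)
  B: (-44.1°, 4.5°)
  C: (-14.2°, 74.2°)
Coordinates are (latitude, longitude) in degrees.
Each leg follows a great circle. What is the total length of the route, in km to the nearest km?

12575 km

Leg A→B: central angle 0.8280 rad, distance 5274.9 km.
Leg B→C: central angle 1.1459 rad, distance 7300.4 km.
Total: 5274.9 + 7300.4 ≈ 12575 km.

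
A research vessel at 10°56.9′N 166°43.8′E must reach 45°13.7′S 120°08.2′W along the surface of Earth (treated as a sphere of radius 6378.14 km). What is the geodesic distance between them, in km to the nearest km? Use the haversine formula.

With latitudes φ₁ = 10.948°, φ₂ = -45.228° and longitude difference Δλ = 73.133°:
Haversine: a = sin²(Δφ/2) + cos φ₁ cos φ₂ sin²(Δλ/2) = 0.2217 + (0.9818)(0.7043)(0.3549) = 0.46710.
Central angle c = 2·arcsin(√a) = 1.50495 rad.
Distance = R·c = 6378.14 × 1.5050 ≈ 9599 km.

9599 km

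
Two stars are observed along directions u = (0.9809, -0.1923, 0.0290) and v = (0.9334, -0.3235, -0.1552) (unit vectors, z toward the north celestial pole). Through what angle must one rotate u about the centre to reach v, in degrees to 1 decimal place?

13.3°

u·v = 0.9733; |u| = 1.0000, |v| = 1.0000.
cos θ = (u·v)/(|u||v|) = 0.9733, so θ = 13.3°.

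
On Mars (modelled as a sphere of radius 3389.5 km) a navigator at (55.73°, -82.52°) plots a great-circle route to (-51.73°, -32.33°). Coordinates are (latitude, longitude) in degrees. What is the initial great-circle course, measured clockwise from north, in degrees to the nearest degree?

Δλ = 50.190° = 0.8760 rad.
y = sin Δλ · cos φ₂ = (0.7682)(0.6194) = 0.4758
x = cos φ₁ sin φ₂ − sin φ₁ cos φ₂ cos Δλ = (0.5631)(-0.7851) − (0.8264)(0.6194)(0.6402) = -0.7698
θ = atan2(y, x) = 148.28°, so the bearing is 148°.

148°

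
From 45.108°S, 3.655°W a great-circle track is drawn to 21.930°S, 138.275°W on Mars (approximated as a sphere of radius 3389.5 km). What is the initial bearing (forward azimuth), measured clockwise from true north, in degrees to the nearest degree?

222°

Δλ = -134.620° = -2.3496 rad.
y = sin Δλ · cos φ₂ = (-0.7118)(0.9276) = -0.6603
x = cos φ₁ sin φ₂ − sin φ₁ cos φ₂ cos Δλ = (0.7058)(-0.3735) − (-0.7084)(0.9276)(-0.7024) = -0.7252
θ = atan2(y, x) = -137.68°; adding 360° gives 222°.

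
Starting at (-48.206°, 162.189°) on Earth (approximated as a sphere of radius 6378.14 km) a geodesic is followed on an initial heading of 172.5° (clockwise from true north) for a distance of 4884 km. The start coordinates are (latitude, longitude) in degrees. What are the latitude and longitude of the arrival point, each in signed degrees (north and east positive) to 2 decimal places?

Angular distance δ = d/R = 4884/6378.14 = 0.76574 rad; initial bearing θ = 3.0107 rad.
sin φ₂ = sin φ₁ cos δ + cos φ₁ sin δ cos θ = (-0.7455)(0.7209) + (0.6665)(0.6931)(-0.9914) = -0.9954, so φ₂ = -84.50°.
Δλ = atan2(sin θ sin δ cos φ₁, cos δ − sin φ₁ sin φ₂) = atan2(0.0603, -0.0212) = 109.407°.
λ₂ = 162.189° + 109.407° = 271.60° → -88.40° after wrapping to (−180°, 180°].

-84.50°, -88.40°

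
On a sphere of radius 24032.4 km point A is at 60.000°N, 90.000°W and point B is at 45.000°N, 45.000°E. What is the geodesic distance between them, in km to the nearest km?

28839 km

Let φ₁ = 1.0472 rad, φ₂ = 0.7854 rad, and Δλ = 2.3562 rad.
cos c = sin φ₁ sin φ₂ + cos φ₁ cos φ₂ cos Δλ = (0.8660)(0.7071) + (0.5000)(0.7071)(-0.7071) = 0.36237,
so c = arccos(0.36237) = 1.19998 rad.
Distance = R·c = 24032.4 × 1.2000 ≈ 28839 km.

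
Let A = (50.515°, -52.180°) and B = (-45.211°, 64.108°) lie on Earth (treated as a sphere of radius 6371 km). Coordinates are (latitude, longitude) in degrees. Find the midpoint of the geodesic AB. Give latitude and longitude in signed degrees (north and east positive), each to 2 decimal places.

5.00°, 10.67°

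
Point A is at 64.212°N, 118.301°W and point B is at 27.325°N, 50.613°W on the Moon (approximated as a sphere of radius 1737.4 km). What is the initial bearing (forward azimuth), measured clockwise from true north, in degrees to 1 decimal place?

97.2°

Δλ = 67.688° = 1.1814 rad.
y = sin Δλ · cos φ₂ = (0.9251)(0.8884) = 0.8219
x = cos φ₁ sin φ₂ − sin φ₁ cos φ₂ cos Δλ = (0.4350)(0.4590) − (0.9004)(0.8884)(0.3796) = -0.1040
θ = atan2(y, x) = 97.21°, so the bearing is 97.2°.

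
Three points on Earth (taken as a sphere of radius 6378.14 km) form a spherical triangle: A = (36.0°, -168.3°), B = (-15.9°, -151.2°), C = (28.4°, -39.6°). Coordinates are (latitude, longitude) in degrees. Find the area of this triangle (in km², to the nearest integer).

51909918 km²

Side lengths (central angles): a = 2.0283, b = 1.7369, c = 0.9488 rad; semiperimeter s = 2.3570.
By l'Huilier's theorem, tan(E/4) = √[tan(s/2) tan((s−a)/2) tan((s−b)/2) tan((s−c)/2)], giving spherical excess E = 1.2760 rad.
Area = E·R² = 1.2760 × (6378.14)² ≈ 51909918 km².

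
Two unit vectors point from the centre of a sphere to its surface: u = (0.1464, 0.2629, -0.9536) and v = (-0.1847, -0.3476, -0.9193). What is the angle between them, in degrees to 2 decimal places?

u·v = 0.7582; |u| = 1.0000, |v| = 1.0000.
cos θ = (u·v)/(|u||v|) = 0.7582, so θ = 40.69°.

40.69°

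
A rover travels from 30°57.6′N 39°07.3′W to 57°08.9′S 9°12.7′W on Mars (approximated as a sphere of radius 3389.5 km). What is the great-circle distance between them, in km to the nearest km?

In radians: φ₁ = 0.5404, φ₂ = -0.9974, Δλ = 29.910° = 0.5220 rad.
Haversine: a = sin²(Δφ/2) + cos φ₁ cos φ₂ sin²(Δλ/2) = 0.4835 + (0.8575)(0.5425)(0.0666) = 0.51447.
Central angle c = 2·arcsin(√a) = 1.59975 rad.
Distance = R·c = 3389.5 × 1.5997 ≈ 5422 km.

5422 km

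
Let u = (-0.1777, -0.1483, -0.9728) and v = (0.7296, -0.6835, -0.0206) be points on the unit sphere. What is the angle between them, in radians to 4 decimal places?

1.5790 rad

u·v = -0.0082; |u| = 1.0000, |v| = 1.0000.
cos θ = (u·v)/(|u||v|) = -0.0082, so θ = 1.5790 rad.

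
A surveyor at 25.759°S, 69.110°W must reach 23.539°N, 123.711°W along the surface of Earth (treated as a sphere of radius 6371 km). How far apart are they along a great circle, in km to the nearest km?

Let φ₁ = -0.4496 rad, φ₂ = 0.4108 rad, and Δλ = -0.9530 rad.
cos c = sin φ₁ sin φ₂ + cos φ₁ cos φ₂ cos Δλ = (-0.4346)(0.3994) + (0.9006)(0.9168)(0.5793) = 0.30473,
so c = arccos(0.30473) = 1.26114 rad.
Distance = R·c = 6371 × 1.2611 ≈ 8035 km.

8035 km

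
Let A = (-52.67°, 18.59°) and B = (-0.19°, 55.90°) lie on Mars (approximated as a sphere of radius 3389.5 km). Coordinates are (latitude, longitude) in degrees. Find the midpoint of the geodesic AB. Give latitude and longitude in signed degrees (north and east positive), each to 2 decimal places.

-27.60°, 41.97°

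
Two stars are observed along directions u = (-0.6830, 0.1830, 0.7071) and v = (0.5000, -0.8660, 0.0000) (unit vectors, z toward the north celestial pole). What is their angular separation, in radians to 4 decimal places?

u·v = -0.5000; |u| = 1.0000, |v| = 1.0000.
cos θ = (u·v)/(|u||v|) = -0.5000, so θ = 2.0944 rad.

2.0944 rad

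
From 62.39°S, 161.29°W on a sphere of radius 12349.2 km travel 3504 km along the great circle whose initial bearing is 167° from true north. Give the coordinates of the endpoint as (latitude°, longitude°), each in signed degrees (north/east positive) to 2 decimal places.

-77.72°, -144.07°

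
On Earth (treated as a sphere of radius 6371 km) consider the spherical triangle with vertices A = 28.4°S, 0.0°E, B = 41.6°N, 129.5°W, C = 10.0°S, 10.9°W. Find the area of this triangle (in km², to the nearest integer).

12189412 km²

Side lengths (central angles): a = 2.0576, b = 0.3674, c = 2.3953 rad; semiperimeter s = 2.4102.
By l'Huilier's theorem, tan(E/4) = √[tan(s/2) tan((s−a)/2) tan((s−b)/2) tan((s−c)/2)], giving spherical excess E = 0.3003 rad.
Area = E·R² = 0.3003 × (6371)² ≈ 12189412 km².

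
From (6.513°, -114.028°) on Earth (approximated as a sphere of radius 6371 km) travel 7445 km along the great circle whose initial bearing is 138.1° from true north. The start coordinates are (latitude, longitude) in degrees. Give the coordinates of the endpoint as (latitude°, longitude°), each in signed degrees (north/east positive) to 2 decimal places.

-39.50°, -61.24°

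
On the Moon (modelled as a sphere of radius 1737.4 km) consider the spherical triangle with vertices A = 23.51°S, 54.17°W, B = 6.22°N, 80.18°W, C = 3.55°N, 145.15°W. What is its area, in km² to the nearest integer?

1193270 km²

Side lengths (central angles): a = 1.1302, b = 1.6112, c = 0.6824 rad; semiperimeter s = 1.7119.
By l'Huilier's theorem, tan(E/4) = √[tan(s/2) tan((s−a)/2) tan((s−b)/2) tan((s−c)/2)], giving spherical excess E = 0.3953 rad.
Area = E·R² = 0.3953 × (1737.4)² ≈ 1193270 km².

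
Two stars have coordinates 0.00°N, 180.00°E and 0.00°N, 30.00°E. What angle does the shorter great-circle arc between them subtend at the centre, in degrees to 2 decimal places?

Let φ₁ = 0.0000 rad, φ₂ = 0.0000 rad, and Δλ = -2.6180 rad.
cos c = sin φ₁ sin φ₂ + cos φ₁ cos φ₂ cos Δλ = (0.0000)(0.0000) + (1.0000)(1.0000)(-0.8660) = -0.86603,
so c = arccos(-0.86603) = 2.61799 rad.
So the angular separation is 150.00°.

150.00°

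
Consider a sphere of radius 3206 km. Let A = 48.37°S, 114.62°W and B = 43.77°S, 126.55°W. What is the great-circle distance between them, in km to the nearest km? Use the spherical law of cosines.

529 km

Let φ₁ = -0.8442 rad, φ₂ = -0.7639 rad, and Δλ = -0.2082 rad.
cos c = sin φ₁ sin φ₂ + cos φ₁ cos φ₂ cos Δλ = (-0.7475)(-0.6918) + (0.6643)(0.7221)(0.9784) = 0.98642,
so c = arccos(0.98642) = 0.16501 rad.
Distance = R·c = 3206 × 0.1650 ≈ 529 km.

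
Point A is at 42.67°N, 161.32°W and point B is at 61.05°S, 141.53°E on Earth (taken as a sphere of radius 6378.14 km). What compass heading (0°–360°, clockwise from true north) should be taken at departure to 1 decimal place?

206.3°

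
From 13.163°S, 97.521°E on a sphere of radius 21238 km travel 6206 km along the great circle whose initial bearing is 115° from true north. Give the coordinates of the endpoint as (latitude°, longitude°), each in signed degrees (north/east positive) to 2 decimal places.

Angular distance δ = d/R = 6206/21238 = 0.29221 rad; initial bearing θ = 2.0071 rad.
sin φ₂ = sin φ₁ cos δ + cos φ₁ sin δ cos θ = (-0.2277)(0.9576) + (0.9737)(0.2881)(-0.4226) = -0.3366, so φ₂ = -19.67°.
Δλ = atan2(sin θ sin δ cos φ₁, cos δ − sin φ₁ sin φ₂) = atan2(0.2542, 0.8810) = 16.097°.
λ₂ = 97.521° + 16.097° = 113.62°.

-19.67°, 113.62°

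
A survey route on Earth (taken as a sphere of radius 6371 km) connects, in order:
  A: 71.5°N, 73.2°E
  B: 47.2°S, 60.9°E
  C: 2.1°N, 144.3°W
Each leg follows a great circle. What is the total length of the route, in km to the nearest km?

Leg A→B: central angle 2.0774 rad, distance 13234.8 km.
Leg B→C: central angle 2.2669 rad, distance 14442.6 km.
Total: 13234.8 + 14442.6 ≈ 27677 km.

27677 km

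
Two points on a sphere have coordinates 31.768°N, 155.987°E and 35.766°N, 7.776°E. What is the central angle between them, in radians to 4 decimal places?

1.8532 rad

In radians: φ₁ = 0.5545, φ₂ = 0.6242, Δλ = -148.211° = -2.5868 rad.
Haversine: a = sin²(Δφ/2) + cos φ₁ cos φ₂ sin²(Δλ/2) = 0.0012 + (0.8502)(0.8114)(0.9250) = 0.63933.
Central angle c = 2·arcsin(√a) = 1.85319 rad.
So the angular separation is 1.8532 rad.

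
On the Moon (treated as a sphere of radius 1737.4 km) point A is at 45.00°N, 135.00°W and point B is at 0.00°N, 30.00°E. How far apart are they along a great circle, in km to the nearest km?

In radians: φ₁ = 0.7854, φ₂ = 0.0000, Δλ = 165.000° = 2.8798 rad.
cos c = sin φ₁ sin φ₂ + cos φ₁ cos φ₂ cos Δλ = (0.7071)(0.0000) + (0.7071)(1.0000)(-0.9659) = -0.68301,
so c = arccos(-0.68301) = 2.32268 rad.
Distance = R·c = 1737.4 × 2.3227 ≈ 4035 km.

4035 km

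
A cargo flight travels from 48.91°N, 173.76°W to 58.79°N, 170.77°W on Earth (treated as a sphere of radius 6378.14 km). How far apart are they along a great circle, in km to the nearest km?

With latitudes φ₁ = 48.910°, φ₂ = 58.790° and longitude difference Δλ = 2.990°:
Haversine: a = sin²(Δφ/2) + cos φ₁ cos φ₂ sin²(Δλ/2) = 0.0074 + (0.6572)(0.5182)(0.0007) = 0.00765.
Central angle c = 2·arcsin(√a) = 0.17512 rad.
Distance = R·c = 6378.14 × 0.1751 ≈ 1117 km.

1117 km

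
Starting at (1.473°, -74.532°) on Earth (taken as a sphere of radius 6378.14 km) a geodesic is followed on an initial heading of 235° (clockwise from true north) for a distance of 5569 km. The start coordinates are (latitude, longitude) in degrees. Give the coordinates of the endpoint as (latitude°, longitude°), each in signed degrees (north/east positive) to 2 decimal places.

Angular distance δ = d/R = 5569/6378.14 = 0.87314 rad; initial bearing θ = 4.1015 rad.
sin φ₂ = sin φ₁ cos δ + cos φ₁ sin δ cos θ = (0.0257)(0.6424) + (0.9997)(0.7663)(-0.5736) = -0.4229, so φ₂ = -25.02°.
Δλ = atan2(sin θ sin δ cos φ₁, cos δ − sin φ₁ sin φ₂) = atan2(-0.6275, 0.6533) = -43.848°.
λ₂ = -74.532° − 43.848° = -118.38°.

-25.02°, -118.38°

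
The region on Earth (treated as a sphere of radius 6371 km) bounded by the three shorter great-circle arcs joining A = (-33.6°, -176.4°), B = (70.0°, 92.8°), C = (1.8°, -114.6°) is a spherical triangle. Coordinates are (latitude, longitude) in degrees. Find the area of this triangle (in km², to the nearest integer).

76012980 km²

Side lengths (central angles): a = 1.8483, b = 1.1853, c = 2.1223 rad; semiperimeter s = 2.5780.
By l'Huilier's theorem, tan(E/4) = √[tan(s/2) tan((s−a)/2) tan((s−b)/2) tan((s−c)/2)], giving spherical excess E = 1.8727 rad.
Area = E·R² = 1.8727 × (6371)² ≈ 76012980 km².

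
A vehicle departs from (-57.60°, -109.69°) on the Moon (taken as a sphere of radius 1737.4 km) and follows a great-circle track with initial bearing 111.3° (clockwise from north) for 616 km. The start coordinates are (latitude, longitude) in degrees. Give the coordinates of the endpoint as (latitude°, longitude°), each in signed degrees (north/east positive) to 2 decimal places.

-59.25°, -70.45°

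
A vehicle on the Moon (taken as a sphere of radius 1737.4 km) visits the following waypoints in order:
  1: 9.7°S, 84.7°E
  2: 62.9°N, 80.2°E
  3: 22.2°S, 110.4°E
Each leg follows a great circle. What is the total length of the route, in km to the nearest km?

Leg 1→2: central angle 1.2686 rad, distance 2204.0 km.
Leg 2→3: central angle 1.5426 rad, distance 2680.2 km.
Total: 2204.0 + 2680.2 ≈ 4884 km.

4884 km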